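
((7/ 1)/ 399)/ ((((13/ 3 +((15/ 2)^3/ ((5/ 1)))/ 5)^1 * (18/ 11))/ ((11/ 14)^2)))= 0.00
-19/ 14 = -1.36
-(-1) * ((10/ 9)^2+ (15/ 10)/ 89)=18043/ 14418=1.25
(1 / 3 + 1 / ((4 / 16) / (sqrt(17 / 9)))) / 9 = 1 / 27 + 4*sqrt(17) / 27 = 0.65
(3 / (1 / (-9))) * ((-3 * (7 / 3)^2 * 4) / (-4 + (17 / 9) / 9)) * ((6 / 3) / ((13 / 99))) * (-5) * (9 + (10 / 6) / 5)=330806.35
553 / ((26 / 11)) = 6083 / 26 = 233.96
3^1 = 3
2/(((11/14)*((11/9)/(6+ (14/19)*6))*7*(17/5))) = 3240/3553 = 0.91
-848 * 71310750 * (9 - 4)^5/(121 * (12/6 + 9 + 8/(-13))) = -150392123507.81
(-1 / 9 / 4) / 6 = -1 / 216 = -0.00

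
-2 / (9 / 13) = -26 / 9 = -2.89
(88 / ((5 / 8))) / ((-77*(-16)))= 4 / 35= 0.11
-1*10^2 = -100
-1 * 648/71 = -648/71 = -9.13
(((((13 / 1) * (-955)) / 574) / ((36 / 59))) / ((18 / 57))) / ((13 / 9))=-77.71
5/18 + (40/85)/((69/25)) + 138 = 974399/7038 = 138.45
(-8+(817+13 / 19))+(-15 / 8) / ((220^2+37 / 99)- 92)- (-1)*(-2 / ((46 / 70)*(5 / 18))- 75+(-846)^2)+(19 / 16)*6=2994697940687817 / 4179930346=716446.85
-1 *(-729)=729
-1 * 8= -8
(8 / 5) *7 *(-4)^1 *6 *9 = -12096 / 5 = -2419.20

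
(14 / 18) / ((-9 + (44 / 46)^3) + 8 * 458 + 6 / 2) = 85169 / 400657806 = 0.00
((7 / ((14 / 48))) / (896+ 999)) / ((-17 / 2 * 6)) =-8 / 32215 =-0.00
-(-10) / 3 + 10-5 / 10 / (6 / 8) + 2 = 44 / 3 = 14.67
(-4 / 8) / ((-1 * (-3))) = -1 / 6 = -0.17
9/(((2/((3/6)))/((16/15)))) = 12/5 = 2.40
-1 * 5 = -5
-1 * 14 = -14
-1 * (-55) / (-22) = -5 / 2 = -2.50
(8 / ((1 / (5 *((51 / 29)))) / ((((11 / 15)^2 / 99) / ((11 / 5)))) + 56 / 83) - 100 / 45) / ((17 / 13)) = -15823964 / 10088973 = -1.57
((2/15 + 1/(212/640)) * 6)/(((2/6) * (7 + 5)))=1253/265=4.73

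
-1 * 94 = -94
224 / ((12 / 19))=1064 / 3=354.67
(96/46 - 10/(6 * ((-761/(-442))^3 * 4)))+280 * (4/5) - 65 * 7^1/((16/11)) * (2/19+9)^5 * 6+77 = -70755107138983465472645639/602366835358066488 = -117461823.90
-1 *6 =-6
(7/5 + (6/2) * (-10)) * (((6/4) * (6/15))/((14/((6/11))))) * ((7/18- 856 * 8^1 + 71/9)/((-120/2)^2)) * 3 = 320099/84000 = 3.81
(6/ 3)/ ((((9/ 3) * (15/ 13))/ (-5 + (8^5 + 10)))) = 852098/ 45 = 18935.51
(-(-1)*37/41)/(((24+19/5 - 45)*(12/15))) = -0.07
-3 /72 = -1 /24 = -0.04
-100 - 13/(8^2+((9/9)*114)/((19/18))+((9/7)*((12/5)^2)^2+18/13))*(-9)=-1222081825/12287362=-99.46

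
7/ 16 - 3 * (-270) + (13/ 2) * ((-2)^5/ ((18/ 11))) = 98399/ 144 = 683.33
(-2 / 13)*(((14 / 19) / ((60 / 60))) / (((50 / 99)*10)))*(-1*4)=2772 / 30875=0.09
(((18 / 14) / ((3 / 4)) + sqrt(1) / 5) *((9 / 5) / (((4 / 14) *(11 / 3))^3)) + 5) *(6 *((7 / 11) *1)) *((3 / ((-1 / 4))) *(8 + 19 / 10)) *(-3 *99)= 32589324621 / 30250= 1077333.05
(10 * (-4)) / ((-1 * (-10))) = -4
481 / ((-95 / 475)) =-2405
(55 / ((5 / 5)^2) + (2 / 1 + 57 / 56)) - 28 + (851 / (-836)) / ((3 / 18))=279845 / 11704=23.91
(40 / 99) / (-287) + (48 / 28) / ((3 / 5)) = 81140 / 28413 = 2.86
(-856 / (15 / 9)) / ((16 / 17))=-5457 / 10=-545.70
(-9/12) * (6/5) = -9/10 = -0.90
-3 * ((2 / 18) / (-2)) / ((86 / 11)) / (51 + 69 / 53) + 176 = 22885685 / 130032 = 176.00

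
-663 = -663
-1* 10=-10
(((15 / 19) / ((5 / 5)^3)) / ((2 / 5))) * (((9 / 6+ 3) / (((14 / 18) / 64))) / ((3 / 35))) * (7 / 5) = 226800 / 19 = 11936.84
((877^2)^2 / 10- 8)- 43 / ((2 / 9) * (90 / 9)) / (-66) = 59155941856.39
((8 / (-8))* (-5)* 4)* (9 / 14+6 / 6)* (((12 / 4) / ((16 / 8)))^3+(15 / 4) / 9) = 1495 / 12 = 124.58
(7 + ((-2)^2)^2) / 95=23 / 95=0.24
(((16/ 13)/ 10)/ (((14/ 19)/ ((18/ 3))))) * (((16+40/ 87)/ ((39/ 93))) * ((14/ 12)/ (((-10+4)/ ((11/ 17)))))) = -18555856/ 3749265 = -4.95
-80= -80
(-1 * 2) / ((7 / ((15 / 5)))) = -6 / 7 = -0.86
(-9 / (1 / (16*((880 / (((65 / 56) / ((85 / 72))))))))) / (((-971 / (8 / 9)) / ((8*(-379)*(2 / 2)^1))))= -357736.87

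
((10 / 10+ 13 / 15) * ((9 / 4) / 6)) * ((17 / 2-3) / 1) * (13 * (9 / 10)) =9009 / 200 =45.04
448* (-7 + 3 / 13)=-39424 / 13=-3032.62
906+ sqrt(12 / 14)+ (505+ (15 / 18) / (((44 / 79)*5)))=sqrt(42) / 7+ 372583 / 264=1412.23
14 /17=0.82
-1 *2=-2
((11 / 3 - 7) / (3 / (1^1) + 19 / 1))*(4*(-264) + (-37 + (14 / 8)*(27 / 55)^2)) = 13220197 / 79860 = 165.54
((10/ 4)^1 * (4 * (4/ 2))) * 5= 100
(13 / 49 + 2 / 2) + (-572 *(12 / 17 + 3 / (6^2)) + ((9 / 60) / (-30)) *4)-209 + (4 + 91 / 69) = -626372109 / 957950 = -653.87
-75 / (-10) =15 / 2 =7.50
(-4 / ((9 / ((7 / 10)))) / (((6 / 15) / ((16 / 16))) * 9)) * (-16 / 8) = 14 / 81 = 0.17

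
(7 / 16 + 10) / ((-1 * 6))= -167 / 96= -1.74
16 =16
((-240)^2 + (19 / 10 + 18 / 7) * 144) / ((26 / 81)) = 82560708 / 455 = 181452.11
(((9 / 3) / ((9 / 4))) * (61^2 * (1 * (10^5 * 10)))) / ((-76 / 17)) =-63257000000 / 57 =-1109771929.82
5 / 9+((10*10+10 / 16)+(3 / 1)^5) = 24781 / 72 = 344.18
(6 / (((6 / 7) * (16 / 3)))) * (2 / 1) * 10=105 / 4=26.25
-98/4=-24.50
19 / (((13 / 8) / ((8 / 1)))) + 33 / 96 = 39055 / 416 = 93.88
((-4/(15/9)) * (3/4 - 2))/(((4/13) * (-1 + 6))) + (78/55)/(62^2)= 412347/211420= 1.95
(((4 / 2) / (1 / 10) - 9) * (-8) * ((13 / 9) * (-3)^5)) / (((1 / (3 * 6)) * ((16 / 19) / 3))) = 1980693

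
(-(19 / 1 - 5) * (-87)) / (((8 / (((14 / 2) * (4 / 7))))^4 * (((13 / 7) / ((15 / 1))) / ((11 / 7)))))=100485 / 104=966.20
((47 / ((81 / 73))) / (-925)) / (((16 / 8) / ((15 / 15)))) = -3431 / 149850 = -0.02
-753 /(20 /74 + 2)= -9287 /28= -331.68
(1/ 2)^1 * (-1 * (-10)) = 5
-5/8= -0.62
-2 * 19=-38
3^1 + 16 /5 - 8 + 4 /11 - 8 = -519 /55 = -9.44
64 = 64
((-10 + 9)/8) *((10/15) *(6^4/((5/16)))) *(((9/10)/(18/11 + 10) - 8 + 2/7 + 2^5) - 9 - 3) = -4272.67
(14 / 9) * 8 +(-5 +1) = 76 / 9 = 8.44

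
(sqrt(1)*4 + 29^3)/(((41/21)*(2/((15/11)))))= 7683795/902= 8518.62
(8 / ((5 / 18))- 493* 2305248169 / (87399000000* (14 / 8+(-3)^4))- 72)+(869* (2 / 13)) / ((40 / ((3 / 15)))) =-308735940054817 / 7232267250000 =-42.69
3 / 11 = 0.27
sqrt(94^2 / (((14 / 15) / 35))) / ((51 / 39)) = 3055 * sqrt(6) / 17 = 440.19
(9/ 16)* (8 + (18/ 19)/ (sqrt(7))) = 4.70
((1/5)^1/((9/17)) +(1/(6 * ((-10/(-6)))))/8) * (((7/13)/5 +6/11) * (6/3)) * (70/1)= 918589/25740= 35.69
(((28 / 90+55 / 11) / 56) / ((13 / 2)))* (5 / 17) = 239 / 55692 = 0.00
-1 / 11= -0.09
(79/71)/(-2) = -79/142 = -0.56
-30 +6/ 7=-29.14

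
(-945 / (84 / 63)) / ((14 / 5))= -2025 / 8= -253.12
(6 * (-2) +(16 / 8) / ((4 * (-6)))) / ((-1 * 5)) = 29 / 12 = 2.42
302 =302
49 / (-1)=-49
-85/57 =-1.49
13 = 13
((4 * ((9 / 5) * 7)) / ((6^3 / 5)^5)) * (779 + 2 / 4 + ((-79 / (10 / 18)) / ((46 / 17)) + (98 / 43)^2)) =136219134625 / 555432134418432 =0.00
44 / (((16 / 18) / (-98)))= -4851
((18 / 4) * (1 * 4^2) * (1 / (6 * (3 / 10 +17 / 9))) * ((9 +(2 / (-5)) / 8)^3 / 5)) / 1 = 154854153 / 197000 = 786.06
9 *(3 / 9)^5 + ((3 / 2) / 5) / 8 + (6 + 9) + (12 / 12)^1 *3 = 39041 / 2160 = 18.07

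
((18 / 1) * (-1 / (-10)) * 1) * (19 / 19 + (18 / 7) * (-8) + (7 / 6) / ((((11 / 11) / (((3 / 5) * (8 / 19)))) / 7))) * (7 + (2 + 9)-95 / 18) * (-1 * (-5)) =-2666247 / 1330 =-2004.70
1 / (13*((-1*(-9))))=1 / 117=0.01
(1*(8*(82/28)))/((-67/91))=-2132/67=-31.82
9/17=0.53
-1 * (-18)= 18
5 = 5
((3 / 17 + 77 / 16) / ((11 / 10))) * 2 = 6785 / 748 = 9.07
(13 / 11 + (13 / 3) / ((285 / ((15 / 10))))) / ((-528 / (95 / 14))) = -1079 / 69696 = -0.02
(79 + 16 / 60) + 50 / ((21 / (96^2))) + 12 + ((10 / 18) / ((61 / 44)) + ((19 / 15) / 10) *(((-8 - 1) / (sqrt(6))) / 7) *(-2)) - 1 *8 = 19 *sqrt(6) / 350 + 423239669 / 19215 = 22026.66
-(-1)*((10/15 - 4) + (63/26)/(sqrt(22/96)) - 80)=-78.27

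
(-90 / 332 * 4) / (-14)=45 / 581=0.08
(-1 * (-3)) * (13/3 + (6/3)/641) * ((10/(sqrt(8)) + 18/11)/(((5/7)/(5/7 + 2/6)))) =100068/3205 + 91729 * sqrt(2)/1923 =98.68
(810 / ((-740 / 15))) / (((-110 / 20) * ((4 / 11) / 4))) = 1215 / 37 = 32.84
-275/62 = -4.44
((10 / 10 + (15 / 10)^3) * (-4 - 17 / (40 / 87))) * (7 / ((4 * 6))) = -80311 / 1536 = -52.29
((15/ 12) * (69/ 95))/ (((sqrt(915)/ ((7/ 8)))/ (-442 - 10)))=-18193 * sqrt(915)/ 46360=-11.87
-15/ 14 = -1.07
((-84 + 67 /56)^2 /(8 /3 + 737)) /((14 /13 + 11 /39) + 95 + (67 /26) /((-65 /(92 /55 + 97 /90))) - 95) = 26980957285425 /3638154917264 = 7.42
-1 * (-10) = 10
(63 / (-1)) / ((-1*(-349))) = -63 / 349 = -0.18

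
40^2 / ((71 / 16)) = 25600 / 71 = 360.56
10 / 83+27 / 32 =2561 / 2656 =0.96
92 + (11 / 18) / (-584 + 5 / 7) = 6761371 / 73494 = 92.00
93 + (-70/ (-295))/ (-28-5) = 181057/ 1947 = 92.99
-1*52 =-52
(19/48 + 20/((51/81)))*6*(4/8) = 26243/272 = 96.48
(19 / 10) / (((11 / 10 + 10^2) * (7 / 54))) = 342 / 2359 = 0.14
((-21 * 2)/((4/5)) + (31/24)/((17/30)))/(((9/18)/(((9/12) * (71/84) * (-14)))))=242465/272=891.42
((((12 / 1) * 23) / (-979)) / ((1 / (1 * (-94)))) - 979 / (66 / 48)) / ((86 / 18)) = -6039936 / 42097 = -143.48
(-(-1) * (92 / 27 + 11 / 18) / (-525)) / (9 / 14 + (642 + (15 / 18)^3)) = -868 / 72941325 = -0.00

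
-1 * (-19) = 19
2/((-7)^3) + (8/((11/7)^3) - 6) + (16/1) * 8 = 56635556/456533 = 124.06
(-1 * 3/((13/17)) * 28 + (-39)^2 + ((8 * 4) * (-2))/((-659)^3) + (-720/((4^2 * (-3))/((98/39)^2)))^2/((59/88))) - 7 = 64168709899506663686/4340344225875489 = 14784.24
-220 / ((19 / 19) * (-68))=55 / 17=3.24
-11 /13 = -0.85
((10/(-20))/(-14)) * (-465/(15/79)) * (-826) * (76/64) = 2745329/32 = 85791.53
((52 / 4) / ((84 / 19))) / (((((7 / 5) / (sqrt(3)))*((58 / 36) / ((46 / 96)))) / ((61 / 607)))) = 1732705*sqrt(3) / 27601504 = 0.11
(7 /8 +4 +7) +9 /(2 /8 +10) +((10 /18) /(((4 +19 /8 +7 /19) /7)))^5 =2192060972673221467 /171029820321225000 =12.82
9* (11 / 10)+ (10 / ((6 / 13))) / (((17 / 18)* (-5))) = 903 / 170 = 5.31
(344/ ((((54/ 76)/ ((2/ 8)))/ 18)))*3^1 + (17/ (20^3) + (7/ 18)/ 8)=470595653/ 72000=6536.05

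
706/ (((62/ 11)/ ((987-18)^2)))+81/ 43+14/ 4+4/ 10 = 1567773869187/ 13330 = 117612443.30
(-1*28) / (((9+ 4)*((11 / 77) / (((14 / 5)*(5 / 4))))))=-686 / 13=-52.77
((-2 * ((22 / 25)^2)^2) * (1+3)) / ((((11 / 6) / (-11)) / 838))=24122.15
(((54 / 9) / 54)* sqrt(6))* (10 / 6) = 5* sqrt(6) / 27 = 0.45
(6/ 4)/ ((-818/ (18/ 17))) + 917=12751775/ 13906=917.00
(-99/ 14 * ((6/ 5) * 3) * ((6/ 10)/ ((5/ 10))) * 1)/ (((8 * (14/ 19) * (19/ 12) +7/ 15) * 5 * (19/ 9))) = -48114/ 162925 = -0.30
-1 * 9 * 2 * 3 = -54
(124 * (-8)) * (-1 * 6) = 5952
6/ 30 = 0.20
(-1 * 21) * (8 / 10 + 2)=-294 / 5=-58.80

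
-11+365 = 354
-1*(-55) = 55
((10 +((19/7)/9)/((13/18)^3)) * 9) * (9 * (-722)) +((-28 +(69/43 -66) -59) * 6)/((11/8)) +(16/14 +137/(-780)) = -275970587562223/436456020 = -632298.73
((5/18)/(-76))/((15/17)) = -17/4104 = -0.00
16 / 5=3.20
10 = 10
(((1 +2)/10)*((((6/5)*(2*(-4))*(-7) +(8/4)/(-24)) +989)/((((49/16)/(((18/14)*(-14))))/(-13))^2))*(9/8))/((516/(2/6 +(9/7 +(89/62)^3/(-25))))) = 162881354080281213/26912481863750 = 6052.26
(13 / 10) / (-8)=-13 / 80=-0.16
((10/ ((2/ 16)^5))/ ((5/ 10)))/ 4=163840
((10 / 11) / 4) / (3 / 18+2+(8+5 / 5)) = 15 / 737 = 0.02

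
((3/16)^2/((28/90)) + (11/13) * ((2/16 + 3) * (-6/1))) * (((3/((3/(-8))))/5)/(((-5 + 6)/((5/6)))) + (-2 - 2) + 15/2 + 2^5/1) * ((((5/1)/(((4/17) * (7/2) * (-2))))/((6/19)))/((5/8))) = 8278.13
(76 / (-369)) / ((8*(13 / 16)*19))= -8 / 4797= -0.00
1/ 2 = 0.50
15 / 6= 2.50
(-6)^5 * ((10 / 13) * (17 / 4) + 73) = -7709904 / 13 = -593069.54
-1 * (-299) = 299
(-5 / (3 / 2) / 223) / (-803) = 10 / 537207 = 0.00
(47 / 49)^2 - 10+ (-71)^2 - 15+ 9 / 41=5017.14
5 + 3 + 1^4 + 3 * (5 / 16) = 159 / 16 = 9.94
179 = 179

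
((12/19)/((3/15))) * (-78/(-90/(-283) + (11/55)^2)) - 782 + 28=-69398758/48127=-1441.99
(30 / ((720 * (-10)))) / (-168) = 1 / 40320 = 0.00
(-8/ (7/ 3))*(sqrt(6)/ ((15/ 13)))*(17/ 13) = -136*sqrt(6)/ 35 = -9.52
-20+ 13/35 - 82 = -3557/35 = -101.63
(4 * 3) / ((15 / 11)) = 44 / 5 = 8.80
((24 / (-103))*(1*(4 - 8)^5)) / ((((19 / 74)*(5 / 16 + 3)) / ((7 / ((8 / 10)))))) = 254607360 / 103721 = 2454.73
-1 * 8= -8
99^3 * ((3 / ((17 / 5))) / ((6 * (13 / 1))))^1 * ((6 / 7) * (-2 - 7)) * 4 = -523961460 / 1547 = -338695.19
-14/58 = -7/29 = -0.24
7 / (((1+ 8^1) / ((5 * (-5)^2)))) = 875 / 9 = 97.22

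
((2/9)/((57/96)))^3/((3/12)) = 1048576/5000211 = 0.21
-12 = -12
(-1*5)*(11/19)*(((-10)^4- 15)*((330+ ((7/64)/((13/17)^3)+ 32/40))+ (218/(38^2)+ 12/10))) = -9265805978300025/964430272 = -9607543.69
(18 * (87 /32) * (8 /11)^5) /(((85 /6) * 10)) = 4810752 /68446675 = 0.07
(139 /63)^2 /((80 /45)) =19321 /7056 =2.74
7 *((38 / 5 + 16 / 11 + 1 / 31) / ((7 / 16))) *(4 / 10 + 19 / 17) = 31977552 / 144925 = 220.65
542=542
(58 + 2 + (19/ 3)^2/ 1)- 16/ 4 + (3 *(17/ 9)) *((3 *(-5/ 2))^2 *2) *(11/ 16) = 153905/ 288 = 534.39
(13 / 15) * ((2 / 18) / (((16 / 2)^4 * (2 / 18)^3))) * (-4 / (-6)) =117 / 10240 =0.01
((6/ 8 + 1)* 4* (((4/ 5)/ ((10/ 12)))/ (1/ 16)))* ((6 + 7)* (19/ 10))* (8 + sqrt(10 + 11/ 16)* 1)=248976* sqrt(19)/ 125 + 2655744/ 125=29928.04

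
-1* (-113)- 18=95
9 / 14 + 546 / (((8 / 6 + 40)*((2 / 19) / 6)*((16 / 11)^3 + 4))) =145857897 / 1362760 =107.03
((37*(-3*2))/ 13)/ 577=-222/ 7501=-0.03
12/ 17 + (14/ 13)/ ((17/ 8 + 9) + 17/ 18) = 152700/ 192049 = 0.80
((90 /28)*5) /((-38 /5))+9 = 3663 /532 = 6.89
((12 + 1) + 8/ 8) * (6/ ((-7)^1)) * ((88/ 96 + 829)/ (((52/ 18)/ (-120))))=5377860/ 13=413681.54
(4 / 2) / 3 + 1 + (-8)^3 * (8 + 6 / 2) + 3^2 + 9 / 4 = -67429 / 12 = -5619.08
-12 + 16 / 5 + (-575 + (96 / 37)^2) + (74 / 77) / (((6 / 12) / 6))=-298074027 / 527065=-565.54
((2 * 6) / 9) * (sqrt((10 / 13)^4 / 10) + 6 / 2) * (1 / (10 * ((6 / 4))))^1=8 * sqrt(10) / 1521 + 4 / 15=0.28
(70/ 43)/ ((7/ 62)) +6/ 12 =1283/ 86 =14.92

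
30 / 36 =5 / 6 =0.83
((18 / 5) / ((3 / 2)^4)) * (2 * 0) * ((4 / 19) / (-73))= 0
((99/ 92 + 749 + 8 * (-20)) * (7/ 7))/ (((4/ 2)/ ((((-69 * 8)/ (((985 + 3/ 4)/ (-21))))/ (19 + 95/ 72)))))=140711904/ 824087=170.75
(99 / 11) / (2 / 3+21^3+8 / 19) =0.00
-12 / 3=-4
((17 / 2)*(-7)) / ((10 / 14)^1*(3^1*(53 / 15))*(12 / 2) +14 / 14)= -833 / 650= -1.28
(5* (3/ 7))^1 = 15/ 7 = 2.14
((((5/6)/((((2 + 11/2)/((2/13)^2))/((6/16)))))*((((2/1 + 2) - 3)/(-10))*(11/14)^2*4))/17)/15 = -121/126699300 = -0.00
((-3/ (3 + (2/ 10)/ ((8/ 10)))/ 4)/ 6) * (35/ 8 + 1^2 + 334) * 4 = -2715/ 52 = -52.21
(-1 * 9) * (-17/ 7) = 21.86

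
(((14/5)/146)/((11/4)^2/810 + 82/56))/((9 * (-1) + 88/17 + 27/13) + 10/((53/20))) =82646928/12872320169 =0.01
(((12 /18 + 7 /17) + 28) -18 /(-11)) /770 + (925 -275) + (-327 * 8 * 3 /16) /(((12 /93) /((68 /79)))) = -44739208223 /17062815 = -2622.03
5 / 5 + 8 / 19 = 27 / 19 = 1.42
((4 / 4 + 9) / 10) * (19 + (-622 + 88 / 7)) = -590.43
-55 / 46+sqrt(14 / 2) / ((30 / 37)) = -55 / 46+37 * sqrt(7) / 30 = 2.07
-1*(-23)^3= 12167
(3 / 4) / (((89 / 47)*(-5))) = -141 / 1780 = -0.08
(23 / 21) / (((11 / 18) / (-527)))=-72726 / 77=-944.49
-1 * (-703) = 703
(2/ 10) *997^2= 994009/ 5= 198801.80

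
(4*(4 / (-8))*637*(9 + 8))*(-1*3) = 64974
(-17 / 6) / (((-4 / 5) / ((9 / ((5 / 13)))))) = 663 / 8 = 82.88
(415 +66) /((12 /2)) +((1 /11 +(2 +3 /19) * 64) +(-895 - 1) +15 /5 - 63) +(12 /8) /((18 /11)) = -1847695 /2508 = -736.72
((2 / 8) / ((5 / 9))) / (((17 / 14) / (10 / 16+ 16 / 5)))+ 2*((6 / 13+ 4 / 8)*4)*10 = 407371 / 5200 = 78.34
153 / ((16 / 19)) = 2907 / 16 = 181.69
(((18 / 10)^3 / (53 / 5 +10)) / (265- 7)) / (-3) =-81 / 221450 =-0.00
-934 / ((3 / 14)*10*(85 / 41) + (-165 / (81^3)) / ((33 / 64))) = -142457011578 / 677495435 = -210.27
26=26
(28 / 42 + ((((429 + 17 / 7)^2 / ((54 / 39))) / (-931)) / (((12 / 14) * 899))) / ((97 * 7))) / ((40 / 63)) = 35788202263 / 34098117060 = 1.05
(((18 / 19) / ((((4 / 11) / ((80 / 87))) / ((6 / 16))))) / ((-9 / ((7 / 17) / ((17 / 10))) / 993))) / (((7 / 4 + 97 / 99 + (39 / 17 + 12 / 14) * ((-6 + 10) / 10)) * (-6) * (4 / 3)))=1324686825 / 1761361313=0.75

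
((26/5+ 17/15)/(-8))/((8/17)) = -1.68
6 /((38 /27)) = 81 /19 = 4.26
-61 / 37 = -1.65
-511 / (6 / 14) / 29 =-3577 / 87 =-41.11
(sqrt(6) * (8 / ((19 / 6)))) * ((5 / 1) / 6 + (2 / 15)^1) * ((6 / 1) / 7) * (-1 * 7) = -1392 * sqrt(6) / 95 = -35.89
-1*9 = -9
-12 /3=-4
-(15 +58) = -73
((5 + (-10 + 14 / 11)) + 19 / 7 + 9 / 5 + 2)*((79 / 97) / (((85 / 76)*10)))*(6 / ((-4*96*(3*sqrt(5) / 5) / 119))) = -1610573*sqrt(5) / 12804000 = -0.28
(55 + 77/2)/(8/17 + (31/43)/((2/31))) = 136697/17025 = 8.03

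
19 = 19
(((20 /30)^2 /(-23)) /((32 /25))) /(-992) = 25 /1642752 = 0.00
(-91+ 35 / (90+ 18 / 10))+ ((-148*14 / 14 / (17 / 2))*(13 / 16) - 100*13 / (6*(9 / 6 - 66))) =-4002925 / 39474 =-101.41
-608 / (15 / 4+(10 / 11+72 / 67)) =-1792384 / 16903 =-106.04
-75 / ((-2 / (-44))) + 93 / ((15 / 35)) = -1433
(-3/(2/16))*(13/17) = -312/17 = -18.35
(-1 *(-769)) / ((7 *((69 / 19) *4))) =14611 / 1932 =7.56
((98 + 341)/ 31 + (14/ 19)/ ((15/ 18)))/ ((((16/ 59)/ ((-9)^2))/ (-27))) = -5717323197/ 47120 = -121335.38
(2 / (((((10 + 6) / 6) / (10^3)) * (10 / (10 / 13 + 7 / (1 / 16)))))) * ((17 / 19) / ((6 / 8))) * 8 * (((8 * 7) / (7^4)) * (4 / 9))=638003200 / 762489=836.74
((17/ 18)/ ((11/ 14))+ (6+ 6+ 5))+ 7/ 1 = 25.20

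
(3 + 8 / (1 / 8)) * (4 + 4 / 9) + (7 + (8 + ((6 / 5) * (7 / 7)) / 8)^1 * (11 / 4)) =235577 / 720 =327.19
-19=-19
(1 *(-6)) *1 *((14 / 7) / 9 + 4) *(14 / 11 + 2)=-912 / 11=-82.91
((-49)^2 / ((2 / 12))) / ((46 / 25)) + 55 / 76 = 13686965 / 1748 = 7830.07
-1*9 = -9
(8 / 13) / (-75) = -8 / 975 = -0.01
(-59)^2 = 3481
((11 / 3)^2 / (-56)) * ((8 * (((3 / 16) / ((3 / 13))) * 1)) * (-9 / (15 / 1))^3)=4719 / 14000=0.34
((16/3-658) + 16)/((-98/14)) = 1910/21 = 90.95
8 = 8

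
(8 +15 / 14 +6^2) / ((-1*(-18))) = 631 / 252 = 2.50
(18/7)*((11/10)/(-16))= -0.18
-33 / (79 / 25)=-825 / 79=-10.44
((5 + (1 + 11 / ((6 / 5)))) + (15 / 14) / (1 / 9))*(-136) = -70856 / 21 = -3374.10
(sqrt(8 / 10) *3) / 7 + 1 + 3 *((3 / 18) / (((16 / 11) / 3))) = 6 *sqrt(5) / 35 + 65 / 32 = 2.41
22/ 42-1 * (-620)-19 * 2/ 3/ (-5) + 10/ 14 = 21832/ 35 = 623.77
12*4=48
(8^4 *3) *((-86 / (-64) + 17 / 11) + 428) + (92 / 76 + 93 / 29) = 32091606806 / 6061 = 5294770.96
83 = 83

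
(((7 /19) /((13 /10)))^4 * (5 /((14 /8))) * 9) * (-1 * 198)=-122245200000 /3722098081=-32.84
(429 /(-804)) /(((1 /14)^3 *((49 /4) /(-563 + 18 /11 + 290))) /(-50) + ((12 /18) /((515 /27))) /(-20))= 123104982000 /403114009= 305.39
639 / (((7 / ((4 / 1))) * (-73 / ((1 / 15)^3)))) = -284 / 191625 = -0.00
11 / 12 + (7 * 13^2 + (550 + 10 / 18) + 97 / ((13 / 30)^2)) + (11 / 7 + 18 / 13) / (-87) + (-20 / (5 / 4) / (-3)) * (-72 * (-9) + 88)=7628100607 / 1235052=6176.34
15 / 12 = 5 / 4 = 1.25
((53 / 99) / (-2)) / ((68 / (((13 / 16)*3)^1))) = -689 / 71808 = -0.01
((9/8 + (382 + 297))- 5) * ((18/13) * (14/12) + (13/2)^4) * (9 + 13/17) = 166594963007/14144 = 11778490.03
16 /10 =8 /5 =1.60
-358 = -358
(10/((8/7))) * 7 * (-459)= -28113.75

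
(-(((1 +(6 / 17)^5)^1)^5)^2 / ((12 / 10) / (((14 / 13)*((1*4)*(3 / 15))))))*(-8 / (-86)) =-3938980262422053504185705767742012543536909173456090047271154288 / 55844336007810214424519045283646353948623191322608349227581846573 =-0.07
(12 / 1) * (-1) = -12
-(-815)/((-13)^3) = -815/2197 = -0.37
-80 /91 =-0.88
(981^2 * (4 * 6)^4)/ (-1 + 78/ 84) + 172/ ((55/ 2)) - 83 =-245851978018941/ 55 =-4470035963980.75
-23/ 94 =-0.24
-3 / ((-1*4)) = 3 / 4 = 0.75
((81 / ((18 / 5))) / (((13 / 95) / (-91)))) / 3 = -9975 / 2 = -4987.50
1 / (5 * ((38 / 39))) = 39 / 190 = 0.21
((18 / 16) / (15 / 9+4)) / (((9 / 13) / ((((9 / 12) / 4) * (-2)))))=-117 / 1088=-0.11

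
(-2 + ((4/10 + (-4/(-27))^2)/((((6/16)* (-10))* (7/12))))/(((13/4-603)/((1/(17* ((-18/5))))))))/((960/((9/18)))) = -9365228813/8990596036800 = -0.00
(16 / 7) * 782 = 12512 / 7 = 1787.43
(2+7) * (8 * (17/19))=1224/19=64.42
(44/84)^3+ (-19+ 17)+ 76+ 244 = 318.14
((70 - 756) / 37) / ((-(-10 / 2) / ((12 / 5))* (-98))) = 84 / 925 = 0.09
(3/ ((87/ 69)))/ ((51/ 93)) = 2139/ 493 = 4.34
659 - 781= -122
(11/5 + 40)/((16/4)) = 211/20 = 10.55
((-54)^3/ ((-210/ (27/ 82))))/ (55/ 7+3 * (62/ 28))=708588/ 41615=17.03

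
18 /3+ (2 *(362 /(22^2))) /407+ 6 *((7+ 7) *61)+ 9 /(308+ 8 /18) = 701325108823 /136709672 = 5130.03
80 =80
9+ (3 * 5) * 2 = 39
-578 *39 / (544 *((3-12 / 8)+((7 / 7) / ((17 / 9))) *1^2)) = -3757 / 184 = -20.42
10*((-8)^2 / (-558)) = -320 / 279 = -1.15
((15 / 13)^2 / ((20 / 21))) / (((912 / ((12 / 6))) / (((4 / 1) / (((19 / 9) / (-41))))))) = -116235 / 488072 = -0.24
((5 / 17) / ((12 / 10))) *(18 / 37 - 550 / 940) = -0.02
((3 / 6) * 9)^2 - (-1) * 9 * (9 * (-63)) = -20331 / 4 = -5082.75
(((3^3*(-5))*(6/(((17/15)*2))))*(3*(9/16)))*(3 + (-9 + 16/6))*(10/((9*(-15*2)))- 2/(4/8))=-1103625/136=-8114.89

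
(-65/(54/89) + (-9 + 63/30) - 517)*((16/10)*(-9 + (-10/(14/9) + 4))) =10904192/945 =11538.83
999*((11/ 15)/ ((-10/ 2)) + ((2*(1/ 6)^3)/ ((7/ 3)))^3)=-146.52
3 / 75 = 1 / 25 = 0.04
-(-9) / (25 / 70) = 126 / 5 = 25.20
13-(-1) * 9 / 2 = 17.50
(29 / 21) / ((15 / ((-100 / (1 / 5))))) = -2900 / 63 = -46.03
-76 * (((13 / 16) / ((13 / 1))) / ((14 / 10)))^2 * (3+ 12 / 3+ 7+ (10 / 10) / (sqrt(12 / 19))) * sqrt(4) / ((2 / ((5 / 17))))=-2375 / 3808 - 2375 * sqrt(57) / 319872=-0.68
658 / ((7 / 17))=1598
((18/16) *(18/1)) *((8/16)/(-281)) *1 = -81/2248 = -0.04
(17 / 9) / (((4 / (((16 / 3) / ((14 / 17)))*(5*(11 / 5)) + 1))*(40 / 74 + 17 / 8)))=1908386 / 149121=12.80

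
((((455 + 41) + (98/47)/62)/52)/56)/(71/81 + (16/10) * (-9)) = -292702005/23237727968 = -0.01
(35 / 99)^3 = 42875 / 970299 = 0.04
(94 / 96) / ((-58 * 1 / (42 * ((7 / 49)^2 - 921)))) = 265127 / 406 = 653.02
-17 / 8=-2.12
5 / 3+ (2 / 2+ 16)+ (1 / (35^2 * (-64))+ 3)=5095997 / 235200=21.67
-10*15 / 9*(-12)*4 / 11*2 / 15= 9.70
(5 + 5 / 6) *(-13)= -455 / 6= -75.83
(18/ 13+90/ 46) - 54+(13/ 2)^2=-8.41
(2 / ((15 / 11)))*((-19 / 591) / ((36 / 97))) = -20273 / 159570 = -0.13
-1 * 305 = -305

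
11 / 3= 3.67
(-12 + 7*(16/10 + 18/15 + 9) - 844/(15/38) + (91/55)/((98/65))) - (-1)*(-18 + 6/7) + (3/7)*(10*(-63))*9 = -1489481/330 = -4513.58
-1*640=-640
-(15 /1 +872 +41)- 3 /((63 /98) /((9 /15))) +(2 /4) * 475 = -6933 /10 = -693.30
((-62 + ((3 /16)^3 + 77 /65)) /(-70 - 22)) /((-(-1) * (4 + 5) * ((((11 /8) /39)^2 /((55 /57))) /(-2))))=-210466529 /1845888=-114.02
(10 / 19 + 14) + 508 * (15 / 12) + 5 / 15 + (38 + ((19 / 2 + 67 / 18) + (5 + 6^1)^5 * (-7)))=-192658162 / 171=-1126655.92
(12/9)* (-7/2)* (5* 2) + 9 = -113/3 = -37.67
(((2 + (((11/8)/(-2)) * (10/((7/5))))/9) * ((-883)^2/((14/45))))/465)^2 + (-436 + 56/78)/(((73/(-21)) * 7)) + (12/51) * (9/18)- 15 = 5269457651903369975357/85765605149952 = 61440220.04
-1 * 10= -10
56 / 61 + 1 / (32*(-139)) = 249027 / 271328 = 0.92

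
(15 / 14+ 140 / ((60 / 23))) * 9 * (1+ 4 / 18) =25289 / 42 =602.12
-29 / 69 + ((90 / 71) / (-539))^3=-1625321772255161 / 3867144786718521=-0.42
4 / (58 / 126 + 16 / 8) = 252 / 155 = 1.63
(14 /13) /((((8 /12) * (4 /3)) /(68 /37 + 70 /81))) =28343 /8658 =3.27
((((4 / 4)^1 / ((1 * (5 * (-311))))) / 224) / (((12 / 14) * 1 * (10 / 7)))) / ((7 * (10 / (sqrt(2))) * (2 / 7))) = -7 * sqrt(2) / 59712000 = -0.00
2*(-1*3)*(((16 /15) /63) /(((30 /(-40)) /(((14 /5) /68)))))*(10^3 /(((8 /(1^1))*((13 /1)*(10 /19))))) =608 /5967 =0.10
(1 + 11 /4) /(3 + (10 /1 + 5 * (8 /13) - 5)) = 65 /192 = 0.34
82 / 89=0.92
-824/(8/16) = -1648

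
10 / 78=5 / 39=0.13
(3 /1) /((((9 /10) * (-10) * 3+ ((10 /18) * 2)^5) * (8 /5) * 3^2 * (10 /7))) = -0.01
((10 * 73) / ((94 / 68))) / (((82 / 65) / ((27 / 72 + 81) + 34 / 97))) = 25578468175 / 747676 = 34210.63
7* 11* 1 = 77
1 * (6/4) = 3/2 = 1.50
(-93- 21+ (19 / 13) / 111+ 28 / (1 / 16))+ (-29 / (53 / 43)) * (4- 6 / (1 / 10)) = 126312569 / 76479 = 1651.60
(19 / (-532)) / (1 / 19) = -19 / 28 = -0.68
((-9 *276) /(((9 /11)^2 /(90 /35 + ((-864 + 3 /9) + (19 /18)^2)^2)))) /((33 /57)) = -2628056688944137 /551124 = -4768539727.80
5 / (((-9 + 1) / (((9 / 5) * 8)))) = -9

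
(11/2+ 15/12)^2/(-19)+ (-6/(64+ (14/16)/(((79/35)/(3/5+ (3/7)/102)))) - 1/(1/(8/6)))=-4814624131/1258801680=-3.82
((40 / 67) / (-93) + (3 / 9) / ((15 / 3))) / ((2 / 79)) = 148283 / 62310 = 2.38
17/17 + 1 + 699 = 701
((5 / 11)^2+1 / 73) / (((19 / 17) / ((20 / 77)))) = 94520 / 1846097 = 0.05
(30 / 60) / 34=1 / 68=0.01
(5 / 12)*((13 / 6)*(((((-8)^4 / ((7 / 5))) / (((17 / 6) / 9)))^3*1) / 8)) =152637768990720000 / 1685159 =90577665959.54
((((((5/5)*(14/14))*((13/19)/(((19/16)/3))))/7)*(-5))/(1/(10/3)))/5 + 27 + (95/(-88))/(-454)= 2643024913/100958704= 26.18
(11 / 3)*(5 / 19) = 55 / 57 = 0.96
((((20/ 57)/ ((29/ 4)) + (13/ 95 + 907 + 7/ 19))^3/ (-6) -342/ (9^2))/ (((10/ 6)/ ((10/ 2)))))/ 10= -422032140055724364991/ 11291680192500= -37375495.31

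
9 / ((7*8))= 9 / 56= 0.16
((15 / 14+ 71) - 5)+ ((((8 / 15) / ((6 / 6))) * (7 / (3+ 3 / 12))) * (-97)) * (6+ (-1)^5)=-267571 / 546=-490.06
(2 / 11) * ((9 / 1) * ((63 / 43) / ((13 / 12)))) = 13608 / 6149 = 2.21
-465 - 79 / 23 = -10774 / 23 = -468.43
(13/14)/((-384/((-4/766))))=13/1029504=0.00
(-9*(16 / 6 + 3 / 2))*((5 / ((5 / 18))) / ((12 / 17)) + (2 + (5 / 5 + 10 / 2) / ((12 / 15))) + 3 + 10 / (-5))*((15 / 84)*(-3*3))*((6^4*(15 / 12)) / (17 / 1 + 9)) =12301875 / 91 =135185.44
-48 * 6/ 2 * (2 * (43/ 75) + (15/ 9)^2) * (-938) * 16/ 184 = 26504128/ 575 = 46094.14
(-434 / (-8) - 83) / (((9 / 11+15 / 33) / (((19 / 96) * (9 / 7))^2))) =-4109985 / 2809856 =-1.46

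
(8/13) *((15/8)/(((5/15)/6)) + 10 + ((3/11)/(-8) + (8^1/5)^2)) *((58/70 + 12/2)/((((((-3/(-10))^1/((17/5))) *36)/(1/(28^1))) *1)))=413641841/189189000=2.19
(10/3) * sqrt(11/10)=sqrt(110)/3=3.50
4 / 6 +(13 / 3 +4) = 9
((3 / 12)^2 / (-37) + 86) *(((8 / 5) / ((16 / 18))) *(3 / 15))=458199 / 14800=30.96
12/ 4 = 3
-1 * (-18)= 18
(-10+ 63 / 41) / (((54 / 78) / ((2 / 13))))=-694 / 369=-1.88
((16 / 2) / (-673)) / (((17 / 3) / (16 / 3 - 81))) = 1816 / 11441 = 0.16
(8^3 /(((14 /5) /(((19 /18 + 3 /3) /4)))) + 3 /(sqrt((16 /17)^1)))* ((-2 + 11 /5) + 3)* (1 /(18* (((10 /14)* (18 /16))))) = 112* sqrt(17) /675 + 75776 /3645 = 21.47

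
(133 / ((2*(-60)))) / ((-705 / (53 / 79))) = 0.00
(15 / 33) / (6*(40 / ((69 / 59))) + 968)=115 / 296824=0.00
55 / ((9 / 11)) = 605 / 9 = 67.22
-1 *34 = -34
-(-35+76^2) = -5741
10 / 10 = 1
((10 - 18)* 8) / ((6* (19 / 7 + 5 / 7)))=-28 / 9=-3.11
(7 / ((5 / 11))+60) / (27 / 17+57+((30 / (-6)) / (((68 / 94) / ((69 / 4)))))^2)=6972992 / 1320049365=0.01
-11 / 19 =-0.58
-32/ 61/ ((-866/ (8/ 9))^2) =-512/ 926383149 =-0.00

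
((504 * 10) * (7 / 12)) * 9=26460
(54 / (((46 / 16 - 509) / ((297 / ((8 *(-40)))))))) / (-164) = -8019 / 13280720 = -0.00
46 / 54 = 23 / 27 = 0.85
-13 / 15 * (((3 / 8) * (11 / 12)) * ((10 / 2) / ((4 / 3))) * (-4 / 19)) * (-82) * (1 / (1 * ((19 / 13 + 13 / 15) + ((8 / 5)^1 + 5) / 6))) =-1143285 / 203224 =-5.63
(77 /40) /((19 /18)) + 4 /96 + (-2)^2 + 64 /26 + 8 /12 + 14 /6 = 335729 /29640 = 11.33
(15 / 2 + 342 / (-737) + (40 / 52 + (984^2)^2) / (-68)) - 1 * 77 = -2245594028596480 / 162877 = -13787054210.21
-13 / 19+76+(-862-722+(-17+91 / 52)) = -115819 / 76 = -1523.93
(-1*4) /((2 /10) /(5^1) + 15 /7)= -350 /191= -1.83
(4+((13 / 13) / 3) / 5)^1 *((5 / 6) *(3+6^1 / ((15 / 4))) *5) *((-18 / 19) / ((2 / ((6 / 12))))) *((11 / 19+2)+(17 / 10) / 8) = -5952929 / 115520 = -51.53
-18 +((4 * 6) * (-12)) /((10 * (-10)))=-378 /25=-15.12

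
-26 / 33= -0.79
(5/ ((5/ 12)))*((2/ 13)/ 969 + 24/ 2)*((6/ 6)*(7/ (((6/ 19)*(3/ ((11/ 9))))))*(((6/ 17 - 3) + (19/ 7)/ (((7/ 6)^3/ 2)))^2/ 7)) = 40715960761652/ 368192075069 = 110.58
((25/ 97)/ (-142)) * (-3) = 75/ 13774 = 0.01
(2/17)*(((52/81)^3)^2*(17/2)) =19770609664/282429536481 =0.07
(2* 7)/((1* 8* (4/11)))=77/16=4.81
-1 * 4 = -4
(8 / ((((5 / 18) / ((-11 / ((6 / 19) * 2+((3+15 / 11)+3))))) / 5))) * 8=-882816 / 557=-1584.95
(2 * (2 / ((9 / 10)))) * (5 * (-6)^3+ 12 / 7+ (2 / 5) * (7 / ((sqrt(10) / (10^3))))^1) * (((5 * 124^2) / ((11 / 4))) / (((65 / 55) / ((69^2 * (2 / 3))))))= -32743843942400 / 91+ 3643988992000 * sqrt(10) / 39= -64353102359.31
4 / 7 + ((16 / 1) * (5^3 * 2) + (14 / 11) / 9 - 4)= 2769722 / 693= 3996.71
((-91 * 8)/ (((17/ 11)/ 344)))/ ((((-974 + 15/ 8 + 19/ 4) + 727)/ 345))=2534371840/ 10897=232575.19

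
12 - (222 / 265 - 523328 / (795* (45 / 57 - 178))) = 782 / 105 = 7.45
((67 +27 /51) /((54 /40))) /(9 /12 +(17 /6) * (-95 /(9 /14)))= -91840 /767363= -0.12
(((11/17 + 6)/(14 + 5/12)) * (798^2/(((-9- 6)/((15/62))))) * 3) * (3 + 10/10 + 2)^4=-1678656099456/91171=-18412171.63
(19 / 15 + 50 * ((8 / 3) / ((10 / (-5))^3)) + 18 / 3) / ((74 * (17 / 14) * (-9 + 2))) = 47 / 3145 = 0.01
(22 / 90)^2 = 121 / 2025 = 0.06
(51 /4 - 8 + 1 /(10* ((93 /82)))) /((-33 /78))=-116987 /10230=-11.44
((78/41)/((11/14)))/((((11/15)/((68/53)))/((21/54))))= 433160/262933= 1.65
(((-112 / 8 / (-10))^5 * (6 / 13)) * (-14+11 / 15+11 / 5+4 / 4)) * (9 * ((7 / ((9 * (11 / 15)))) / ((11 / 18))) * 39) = -5755859676 / 378125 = -15222.11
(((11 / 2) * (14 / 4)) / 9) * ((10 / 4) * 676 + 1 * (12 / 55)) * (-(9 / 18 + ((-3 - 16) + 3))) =10086377 / 180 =56035.43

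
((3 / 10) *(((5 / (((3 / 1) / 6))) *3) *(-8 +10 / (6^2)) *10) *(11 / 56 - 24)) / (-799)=-926435 / 44744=-20.71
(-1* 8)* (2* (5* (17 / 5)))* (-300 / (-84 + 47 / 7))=-571200 / 541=-1055.82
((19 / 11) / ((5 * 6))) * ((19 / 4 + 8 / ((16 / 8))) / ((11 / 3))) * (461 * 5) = 306565 / 968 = 316.70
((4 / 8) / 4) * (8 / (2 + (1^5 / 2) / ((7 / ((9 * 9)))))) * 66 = 924 / 109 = 8.48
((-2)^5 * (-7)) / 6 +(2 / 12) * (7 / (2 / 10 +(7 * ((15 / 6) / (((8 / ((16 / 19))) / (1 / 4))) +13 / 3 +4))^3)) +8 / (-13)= 17247016249673144 / 469716151241103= 36.72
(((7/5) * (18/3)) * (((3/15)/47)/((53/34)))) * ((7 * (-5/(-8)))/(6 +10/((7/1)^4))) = 352947/21123680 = 0.02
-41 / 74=-0.55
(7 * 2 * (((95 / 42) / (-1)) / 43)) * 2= -190 / 129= -1.47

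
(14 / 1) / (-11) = -14 / 11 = -1.27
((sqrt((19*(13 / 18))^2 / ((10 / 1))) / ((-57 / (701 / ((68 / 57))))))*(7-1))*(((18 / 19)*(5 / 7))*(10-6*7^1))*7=218712*sqrt(10) / 17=40684.00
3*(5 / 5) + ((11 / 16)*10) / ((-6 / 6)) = -31 / 8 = -3.88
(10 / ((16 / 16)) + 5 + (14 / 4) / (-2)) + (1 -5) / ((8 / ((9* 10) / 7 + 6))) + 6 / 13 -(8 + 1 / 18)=-12359 / 3276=-3.77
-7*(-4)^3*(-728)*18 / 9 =-652288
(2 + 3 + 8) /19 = 13 /19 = 0.68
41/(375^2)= 41/140625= 0.00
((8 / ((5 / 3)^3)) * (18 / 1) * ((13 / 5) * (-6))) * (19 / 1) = -5762016 / 625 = -9219.23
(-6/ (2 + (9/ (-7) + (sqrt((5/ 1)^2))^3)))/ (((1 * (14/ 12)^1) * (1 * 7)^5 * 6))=-3/ 7395080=-0.00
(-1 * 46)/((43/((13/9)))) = -598/387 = -1.55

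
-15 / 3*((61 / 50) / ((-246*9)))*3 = 61 / 7380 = 0.01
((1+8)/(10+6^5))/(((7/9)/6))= 243/27251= 0.01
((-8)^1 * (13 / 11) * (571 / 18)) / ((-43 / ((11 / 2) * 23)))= 341458 / 387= 882.32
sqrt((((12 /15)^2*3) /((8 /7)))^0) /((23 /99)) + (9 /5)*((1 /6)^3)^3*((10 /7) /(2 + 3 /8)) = 921479351 /214081056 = 4.30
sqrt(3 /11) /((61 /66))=0.57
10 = 10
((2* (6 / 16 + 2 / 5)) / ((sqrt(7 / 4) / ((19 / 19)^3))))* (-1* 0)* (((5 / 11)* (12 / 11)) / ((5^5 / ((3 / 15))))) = 0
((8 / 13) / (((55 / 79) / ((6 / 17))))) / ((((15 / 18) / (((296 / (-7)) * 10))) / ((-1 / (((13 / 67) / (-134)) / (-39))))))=362779001856 / 85085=4263724.53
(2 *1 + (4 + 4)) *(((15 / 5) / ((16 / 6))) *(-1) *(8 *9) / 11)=-73.64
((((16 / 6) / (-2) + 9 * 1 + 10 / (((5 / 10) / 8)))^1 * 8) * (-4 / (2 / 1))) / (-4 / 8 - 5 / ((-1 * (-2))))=8048 / 9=894.22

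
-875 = -875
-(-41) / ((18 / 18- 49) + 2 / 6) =-123 / 143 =-0.86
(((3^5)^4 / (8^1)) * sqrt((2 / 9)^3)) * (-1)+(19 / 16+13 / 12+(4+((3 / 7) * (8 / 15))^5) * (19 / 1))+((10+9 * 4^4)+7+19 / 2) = 6072661593791 / 2521050000 - 129140163 * sqrt(2) / 4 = -45655533.71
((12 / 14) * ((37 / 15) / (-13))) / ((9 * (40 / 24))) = -74 / 6825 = -0.01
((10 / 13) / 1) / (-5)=-2 / 13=-0.15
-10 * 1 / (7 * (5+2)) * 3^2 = -1.84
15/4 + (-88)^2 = 30991/4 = 7747.75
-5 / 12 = -0.42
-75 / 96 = -25 / 32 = -0.78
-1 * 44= -44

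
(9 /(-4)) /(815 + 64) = -3 /1172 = -0.00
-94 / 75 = -1.25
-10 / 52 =-5 / 26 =-0.19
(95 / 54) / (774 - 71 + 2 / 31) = 589 / 235386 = 0.00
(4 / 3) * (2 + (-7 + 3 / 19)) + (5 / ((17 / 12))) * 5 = 10844 / 969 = 11.19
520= 520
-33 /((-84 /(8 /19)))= 22 /133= 0.17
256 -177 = 79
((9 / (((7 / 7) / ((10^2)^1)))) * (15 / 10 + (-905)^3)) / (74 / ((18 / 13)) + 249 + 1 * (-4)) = -3001931375175 / 1343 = -2235243019.49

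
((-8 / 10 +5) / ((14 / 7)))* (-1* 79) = -1659 / 10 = -165.90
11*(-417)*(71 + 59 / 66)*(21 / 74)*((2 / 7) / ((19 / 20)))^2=-791466000 / 93499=-8464.97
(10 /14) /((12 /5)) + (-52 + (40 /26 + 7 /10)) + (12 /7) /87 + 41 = -1337057 /158340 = -8.44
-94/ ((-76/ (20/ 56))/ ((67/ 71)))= 0.42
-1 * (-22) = 22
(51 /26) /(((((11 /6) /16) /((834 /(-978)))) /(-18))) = 262.77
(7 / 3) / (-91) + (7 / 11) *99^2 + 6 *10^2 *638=15172442 / 39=389036.97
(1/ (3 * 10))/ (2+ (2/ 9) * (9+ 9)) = 1/ 180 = 0.01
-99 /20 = -4.95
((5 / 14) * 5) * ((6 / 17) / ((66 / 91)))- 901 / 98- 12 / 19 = -8.96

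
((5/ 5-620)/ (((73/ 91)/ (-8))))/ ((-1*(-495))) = 450632/ 36135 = 12.47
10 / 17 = 0.59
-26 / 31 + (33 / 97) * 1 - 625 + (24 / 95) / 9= -536025034 / 856995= -625.47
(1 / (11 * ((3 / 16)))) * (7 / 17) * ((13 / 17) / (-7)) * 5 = -1040 / 9537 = -0.11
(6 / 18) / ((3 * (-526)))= -1 / 4734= -0.00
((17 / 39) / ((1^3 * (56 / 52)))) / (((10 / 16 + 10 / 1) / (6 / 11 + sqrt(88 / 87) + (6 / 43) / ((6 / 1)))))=1076 / 49665 + 8 * sqrt(1914) / 9135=0.06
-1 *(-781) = 781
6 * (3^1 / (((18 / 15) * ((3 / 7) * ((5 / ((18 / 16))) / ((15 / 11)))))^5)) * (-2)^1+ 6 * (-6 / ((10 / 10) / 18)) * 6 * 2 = -328406336143569 / 42218553344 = -7778.72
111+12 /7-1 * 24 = 88.71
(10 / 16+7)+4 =93 / 8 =11.62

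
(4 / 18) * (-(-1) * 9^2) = 18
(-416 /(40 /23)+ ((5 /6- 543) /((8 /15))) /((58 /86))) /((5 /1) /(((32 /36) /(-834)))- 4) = 4051919 /10892980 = 0.37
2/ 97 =0.02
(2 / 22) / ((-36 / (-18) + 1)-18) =-1 / 165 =-0.01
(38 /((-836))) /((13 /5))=-0.02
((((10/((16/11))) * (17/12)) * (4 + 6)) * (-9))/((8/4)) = -14025/32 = -438.28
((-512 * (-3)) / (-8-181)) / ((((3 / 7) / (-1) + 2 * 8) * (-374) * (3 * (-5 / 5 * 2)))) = -128 / 550341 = -0.00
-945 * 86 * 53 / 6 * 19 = -13639815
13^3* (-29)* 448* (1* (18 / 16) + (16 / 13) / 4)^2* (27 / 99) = -175765317 / 11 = -15978665.18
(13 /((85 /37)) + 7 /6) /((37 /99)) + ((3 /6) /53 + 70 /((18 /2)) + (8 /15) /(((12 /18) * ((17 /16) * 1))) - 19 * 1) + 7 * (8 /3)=39708794 /1500165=26.47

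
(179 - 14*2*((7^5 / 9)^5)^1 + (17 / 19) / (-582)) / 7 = -138409010098278450522647561 / 1523582298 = -90844459324558554.65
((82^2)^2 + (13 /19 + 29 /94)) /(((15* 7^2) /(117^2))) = 368457450221367 /437570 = 842053729.05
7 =7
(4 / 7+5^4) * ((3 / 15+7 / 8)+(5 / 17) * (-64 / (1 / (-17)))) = 56239497 / 280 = 200855.35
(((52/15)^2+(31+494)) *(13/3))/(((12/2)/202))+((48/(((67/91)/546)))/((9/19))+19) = 20827592984/135675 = 153510.91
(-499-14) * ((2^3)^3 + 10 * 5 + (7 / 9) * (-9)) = -284715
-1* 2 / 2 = -1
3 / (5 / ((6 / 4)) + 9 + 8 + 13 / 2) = 18 / 161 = 0.11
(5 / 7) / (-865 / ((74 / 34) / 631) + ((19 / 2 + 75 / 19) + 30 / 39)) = -91390 / 32084461633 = -0.00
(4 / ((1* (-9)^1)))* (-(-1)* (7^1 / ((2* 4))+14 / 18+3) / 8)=-335 / 1296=-0.26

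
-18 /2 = -9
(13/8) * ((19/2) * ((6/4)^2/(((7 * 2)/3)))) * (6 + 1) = 6669/128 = 52.10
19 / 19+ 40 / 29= 2.38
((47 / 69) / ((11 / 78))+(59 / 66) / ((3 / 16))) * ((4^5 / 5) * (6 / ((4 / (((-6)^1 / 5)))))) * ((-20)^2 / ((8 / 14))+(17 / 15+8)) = -21640005632 / 8625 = -2508986.16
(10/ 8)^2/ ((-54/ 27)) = -25/ 32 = -0.78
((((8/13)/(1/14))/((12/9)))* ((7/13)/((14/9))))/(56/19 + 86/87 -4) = -312417/8957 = -34.88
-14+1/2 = -13.50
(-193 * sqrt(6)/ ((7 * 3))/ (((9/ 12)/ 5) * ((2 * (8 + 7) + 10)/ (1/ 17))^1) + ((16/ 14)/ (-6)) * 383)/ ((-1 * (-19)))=-1532/ 399 - 193 * sqrt(6)/ 40698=-3.85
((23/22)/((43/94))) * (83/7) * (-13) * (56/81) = -9331192/38313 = -243.55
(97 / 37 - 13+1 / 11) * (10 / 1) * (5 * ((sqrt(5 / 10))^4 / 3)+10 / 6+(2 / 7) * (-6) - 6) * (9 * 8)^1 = 10802460 / 259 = 41708.34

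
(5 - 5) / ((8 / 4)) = 0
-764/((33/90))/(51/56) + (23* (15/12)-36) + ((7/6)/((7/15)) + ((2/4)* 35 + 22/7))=-11896305/5236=-2272.02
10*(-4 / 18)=-2.22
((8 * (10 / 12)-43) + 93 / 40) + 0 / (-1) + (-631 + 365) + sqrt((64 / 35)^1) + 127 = -20761 / 120 + 8 * sqrt(35) / 35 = -171.66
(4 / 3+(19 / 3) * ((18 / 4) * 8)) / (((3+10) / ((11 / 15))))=7568 / 585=12.94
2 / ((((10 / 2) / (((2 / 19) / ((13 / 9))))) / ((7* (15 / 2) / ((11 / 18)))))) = 6804 / 2717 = 2.50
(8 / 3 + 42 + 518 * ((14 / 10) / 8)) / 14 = 8119 / 840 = 9.67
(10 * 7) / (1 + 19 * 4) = 10 / 11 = 0.91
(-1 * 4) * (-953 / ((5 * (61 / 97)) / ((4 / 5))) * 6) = 8874336 / 1525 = 5819.24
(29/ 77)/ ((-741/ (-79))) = 2291/ 57057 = 0.04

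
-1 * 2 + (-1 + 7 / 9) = -20 / 9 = -2.22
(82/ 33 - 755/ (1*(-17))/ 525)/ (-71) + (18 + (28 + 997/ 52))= 1573976871/ 24164140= 65.14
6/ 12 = 1/ 2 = 0.50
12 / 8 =3 / 2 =1.50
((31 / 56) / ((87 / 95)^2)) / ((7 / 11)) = 3077525 / 2967048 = 1.04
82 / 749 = 0.11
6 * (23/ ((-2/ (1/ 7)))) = -69/ 7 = -9.86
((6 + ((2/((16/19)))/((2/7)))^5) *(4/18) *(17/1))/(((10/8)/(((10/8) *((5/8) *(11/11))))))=3537877424665/37748736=93721.75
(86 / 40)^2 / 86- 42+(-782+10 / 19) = -12515983 / 15200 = -823.42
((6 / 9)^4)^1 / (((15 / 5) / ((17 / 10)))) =136 / 1215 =0.11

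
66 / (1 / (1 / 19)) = 66 / 19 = 3.47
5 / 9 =0.56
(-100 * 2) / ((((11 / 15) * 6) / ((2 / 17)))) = -1000 / 187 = -5.35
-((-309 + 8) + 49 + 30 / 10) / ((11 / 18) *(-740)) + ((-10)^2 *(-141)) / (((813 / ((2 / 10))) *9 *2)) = -7378699 / 9926730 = -0.74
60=60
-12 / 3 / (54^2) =-1 / 729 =-0.00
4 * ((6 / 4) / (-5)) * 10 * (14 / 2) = -84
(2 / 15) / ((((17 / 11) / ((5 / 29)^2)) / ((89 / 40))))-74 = -12694757 / 171564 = -73.99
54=54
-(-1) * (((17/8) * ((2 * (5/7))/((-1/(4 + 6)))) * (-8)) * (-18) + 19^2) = -28073/7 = -4010.43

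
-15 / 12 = -1.25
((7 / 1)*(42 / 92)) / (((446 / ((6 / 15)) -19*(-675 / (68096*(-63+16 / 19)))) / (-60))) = -3733244928 / 21709479821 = -0.17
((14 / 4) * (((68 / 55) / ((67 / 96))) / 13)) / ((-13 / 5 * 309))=-7616 / 12828959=-0.00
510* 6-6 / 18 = 9179 / 3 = 3059.67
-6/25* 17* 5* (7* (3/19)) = -2142/95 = -22.55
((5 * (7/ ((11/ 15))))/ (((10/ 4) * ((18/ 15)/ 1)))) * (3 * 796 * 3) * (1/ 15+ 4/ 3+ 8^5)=41082996780/ 11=3734817889.09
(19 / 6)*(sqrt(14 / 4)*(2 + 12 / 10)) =76*sqrt(14) / 15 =18.96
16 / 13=1.23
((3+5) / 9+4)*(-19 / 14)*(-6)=39.81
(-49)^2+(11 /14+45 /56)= 134545 /56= 2402.59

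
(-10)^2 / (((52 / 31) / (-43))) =-33325 / 13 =-2563.46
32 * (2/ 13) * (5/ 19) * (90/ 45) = 640/ 247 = 2.59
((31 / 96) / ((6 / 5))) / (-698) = -155 / 402048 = -0.00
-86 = -86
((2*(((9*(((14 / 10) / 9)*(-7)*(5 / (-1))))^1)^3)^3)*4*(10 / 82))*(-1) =-1588696193083364.88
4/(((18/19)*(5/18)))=76/5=15.20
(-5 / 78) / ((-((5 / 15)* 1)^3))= 45 / 26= 1.73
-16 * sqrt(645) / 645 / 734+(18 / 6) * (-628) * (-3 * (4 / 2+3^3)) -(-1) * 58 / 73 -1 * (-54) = 11969284 / 73 -8 * sqrt(645) / 236715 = 163962.79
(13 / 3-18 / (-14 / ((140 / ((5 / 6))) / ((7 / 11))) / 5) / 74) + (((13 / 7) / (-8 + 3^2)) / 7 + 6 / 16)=1214333 / 43512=27.91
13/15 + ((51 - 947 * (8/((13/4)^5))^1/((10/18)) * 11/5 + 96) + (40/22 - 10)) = 17442994312/306316725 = 56.94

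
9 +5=14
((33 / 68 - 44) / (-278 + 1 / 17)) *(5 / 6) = 2959 / 22680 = 0.13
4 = 4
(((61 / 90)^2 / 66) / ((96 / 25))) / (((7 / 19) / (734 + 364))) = 4312639 / 798336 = 5.40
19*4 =76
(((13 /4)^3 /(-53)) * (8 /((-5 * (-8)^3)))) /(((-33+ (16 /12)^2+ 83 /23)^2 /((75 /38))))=-1412088795 /269527978737664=-0.00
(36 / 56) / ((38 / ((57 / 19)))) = 0.05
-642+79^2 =5599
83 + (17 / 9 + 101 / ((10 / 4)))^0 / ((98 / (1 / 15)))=122011 / 1470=83.00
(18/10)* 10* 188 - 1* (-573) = 3957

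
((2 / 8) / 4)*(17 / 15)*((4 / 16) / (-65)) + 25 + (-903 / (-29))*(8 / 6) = 120369107 / 1809600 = 66.52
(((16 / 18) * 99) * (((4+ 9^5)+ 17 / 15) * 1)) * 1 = 77951456 / 15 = 5196763.73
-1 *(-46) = 46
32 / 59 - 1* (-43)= 2569 / 59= 43.54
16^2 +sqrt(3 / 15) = sqrt(5) / 5 +256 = 256.45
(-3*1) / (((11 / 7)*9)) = -7 / 33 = -0.21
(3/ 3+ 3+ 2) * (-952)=-5712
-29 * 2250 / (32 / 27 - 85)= 1761750 / 2263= 778.50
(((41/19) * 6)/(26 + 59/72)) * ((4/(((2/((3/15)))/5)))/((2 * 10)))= 8856/183445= 0.05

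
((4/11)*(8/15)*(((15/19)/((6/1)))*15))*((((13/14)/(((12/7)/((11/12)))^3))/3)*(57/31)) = 385385/11570688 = 0.03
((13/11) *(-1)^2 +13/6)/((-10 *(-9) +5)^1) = 221/6270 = 0.04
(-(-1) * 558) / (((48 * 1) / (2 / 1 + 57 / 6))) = 2139 / 16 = 133.69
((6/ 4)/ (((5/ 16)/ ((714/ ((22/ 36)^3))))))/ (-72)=-1388016/ 6655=-208.57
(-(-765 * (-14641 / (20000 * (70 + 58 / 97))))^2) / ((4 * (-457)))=0.03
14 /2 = 7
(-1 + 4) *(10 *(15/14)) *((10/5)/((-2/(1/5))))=-6.43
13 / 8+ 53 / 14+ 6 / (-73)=21783 / 4088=5.33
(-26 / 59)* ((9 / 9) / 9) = -0.05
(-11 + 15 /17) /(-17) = 172 /289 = 0.60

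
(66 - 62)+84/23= 176/23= 7.65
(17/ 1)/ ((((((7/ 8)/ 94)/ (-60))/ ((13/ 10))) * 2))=-498576/ 7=-71225.14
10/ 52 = 5/ 26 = 0.19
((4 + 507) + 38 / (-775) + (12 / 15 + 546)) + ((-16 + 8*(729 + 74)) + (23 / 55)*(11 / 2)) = 11575479 / 1550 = 7468.05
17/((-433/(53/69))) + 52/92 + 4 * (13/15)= 199266/49795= 4.00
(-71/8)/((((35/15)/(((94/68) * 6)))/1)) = -30033/952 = -31.55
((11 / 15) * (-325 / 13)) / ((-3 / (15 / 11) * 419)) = 25 / 1257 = 0.02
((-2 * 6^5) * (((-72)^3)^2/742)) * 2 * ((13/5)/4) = -7041490329010176/1855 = -3795951659843.76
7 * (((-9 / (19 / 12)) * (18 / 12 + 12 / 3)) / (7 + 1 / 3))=-567 / 19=-29.84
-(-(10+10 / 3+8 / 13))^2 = -295936 / 1521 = -194.57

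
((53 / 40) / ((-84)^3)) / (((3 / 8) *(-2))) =53 / 17781120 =0.00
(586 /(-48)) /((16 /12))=-293 /32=-9.16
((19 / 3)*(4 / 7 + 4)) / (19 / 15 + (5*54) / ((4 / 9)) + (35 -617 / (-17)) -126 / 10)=20672 / 476567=0.04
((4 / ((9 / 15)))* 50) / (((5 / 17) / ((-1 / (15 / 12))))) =-2720 / 3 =-906.67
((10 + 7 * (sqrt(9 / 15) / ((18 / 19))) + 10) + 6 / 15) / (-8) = -51 / 20-133 * sqrt(15) / 720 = -3.27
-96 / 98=-48 / 49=-0.98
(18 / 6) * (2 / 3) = 2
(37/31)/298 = 37/9238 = 0.00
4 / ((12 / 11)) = 11 / 3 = 3.67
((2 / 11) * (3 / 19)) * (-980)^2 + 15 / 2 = 11527935 / 418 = 27578.79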